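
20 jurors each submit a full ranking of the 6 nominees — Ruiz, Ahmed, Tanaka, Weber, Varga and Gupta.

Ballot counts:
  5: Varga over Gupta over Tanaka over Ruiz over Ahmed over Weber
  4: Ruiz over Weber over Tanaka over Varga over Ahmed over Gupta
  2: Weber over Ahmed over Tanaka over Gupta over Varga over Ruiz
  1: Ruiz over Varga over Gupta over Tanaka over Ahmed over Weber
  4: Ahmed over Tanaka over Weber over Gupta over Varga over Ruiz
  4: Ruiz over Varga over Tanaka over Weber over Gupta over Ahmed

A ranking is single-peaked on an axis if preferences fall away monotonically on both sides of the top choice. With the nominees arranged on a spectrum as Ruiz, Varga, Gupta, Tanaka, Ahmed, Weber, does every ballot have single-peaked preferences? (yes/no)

no

Axis positions: Ruiz=1, Varga=2, Gupta=3, Tanaka=4, Ahmed=5, Weber=6.
Cluster 1 (peak Varga at position 2): ranking walks positions 2-3-4-1-5-6, expanding outward from the peak — single-peaked.
Cluster 2: ranking walks positions 1-6-4-2-5-3; Weber is ranked above Varga even though Varga lies between Weber and the peak Ruiz on the axis — preferences dip and rise again. Not single-peaked.
Cluster 3 (peak Weber at position 6): ranking walks positions 6-5-4-3-2-1, expanding outward from the peak — single-peaked.
Cluster 4 (peak Ruiz at position 1): ranking walks positions 1-2-3-4-5-6, expanding outward from the peak — single-peaked.
Cluster 5 (peak Ahmed at position 5): ranking walks positions 5-4-6-3-2-1, expanding outward from the peak — single-peaked.
Cluster 6: ranking walks positions 1-2-4-6-3-5; Tanaka is ranked above Gupta even though Gupta lies between Tanaka and the peak Ruiz on the axis — preferences dip and rise again. Not single-peaked.
Cluster 2 violates single-peakedness, so the profile is not single-peaked on this axis.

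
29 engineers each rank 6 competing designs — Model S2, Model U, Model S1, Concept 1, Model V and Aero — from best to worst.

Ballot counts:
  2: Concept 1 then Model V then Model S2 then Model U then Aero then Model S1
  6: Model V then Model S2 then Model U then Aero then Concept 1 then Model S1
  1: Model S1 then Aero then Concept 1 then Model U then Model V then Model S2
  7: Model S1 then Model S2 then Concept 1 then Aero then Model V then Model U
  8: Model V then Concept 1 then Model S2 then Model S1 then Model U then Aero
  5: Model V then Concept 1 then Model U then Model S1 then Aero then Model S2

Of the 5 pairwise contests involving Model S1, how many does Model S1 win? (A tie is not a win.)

Model S1 against each rival (29 engineers):
Model S1 vs Model S2: 13 to 16, Model S2.
Model S1 vs Model U: Model S1 is ranked higher on 1+7+8 = 16 ballots, Model U on 13. Model S1 wins 16–13.
Model S1 vs Concept 1: Concept 1 wins 21–8.
Model S1 vs Model V: 1+7 = 8 for Model S1, 21 for Model V — Model V by 21–8.
Model S1 vs Aero: Model S1, 21–8.
Model S1 beats Model U, Aero; loses to Model S2, Concept 1, Model V — 2 pairwise wins.

2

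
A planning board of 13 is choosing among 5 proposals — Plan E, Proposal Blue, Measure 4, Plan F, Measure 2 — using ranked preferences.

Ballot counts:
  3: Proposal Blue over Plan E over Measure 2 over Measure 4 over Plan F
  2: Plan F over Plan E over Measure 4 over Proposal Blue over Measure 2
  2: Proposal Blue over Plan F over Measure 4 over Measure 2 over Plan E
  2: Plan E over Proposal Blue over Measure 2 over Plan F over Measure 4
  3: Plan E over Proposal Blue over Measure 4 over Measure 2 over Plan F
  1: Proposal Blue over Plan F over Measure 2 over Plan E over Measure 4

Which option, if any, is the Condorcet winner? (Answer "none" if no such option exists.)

Plan E

Check each pair by majority over 13 ballots:
Plan E vs Proposal Blue: Plan E wins 7–6.
Plan E vs Measure 4: Plan E wins 11–2.
Plan E–Plan F: Plan E 8–5.
Plan E–Measure 2: Plan E 10–3.
Proposal Blue–Measure 4: Proposal Blue 11–2.
Proposal Blue–Plan F: Proposal Blue 11–2.
Proposal Blue–Measure 2: Proposal Blue 13–0.
Measure 4 vs Plan F: Plan F wins 7–6.
Measure 4 vs Measure 2: Measure 4 wins 7–6.
Plan F vs Measure 2: Measure 2, 8–5.
Only Plan E has no losses; Plan E is the Condorcet winner.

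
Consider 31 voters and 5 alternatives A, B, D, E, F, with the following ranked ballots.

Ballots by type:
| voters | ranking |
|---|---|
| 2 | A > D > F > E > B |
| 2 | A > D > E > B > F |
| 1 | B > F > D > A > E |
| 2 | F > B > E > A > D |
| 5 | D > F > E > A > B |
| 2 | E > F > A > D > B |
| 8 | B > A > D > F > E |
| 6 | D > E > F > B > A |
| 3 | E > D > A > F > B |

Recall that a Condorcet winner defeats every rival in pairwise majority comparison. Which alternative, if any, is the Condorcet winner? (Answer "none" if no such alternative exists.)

Pairwise majorities:
A vs B: B, 17–14.
A vs D: A, 16–15.
A vs E: E, 18–13.
A–F: F 16–15.
B–D: D 20–11.
B–E: E 20–11.
B–F: F 20–11.
D vs E: D wins 24–7.
D vs F: D wins 26–5.
E–F: F 18–13.
No alternative is unbeaten: A loses to B; B loses to D; D loses to A; E loses to D; F loses to D. In particular A beats D beats B beats A is a majority cycle — no Condorcet winner exists.

none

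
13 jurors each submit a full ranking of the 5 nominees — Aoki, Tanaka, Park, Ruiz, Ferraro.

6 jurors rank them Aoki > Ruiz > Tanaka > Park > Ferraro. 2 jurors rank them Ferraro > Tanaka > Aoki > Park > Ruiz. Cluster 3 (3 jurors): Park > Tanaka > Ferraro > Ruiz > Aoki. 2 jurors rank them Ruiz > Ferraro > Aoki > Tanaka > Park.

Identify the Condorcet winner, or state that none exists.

none

Head-to-head results (13 jurors):
Aoki–Tanaka: Aoki 8–5.
Aoki vs Park: Aoki wins 10–3.
Aoki vs Ruiz: Aoki wins 8–5.
Aoki vs Ferraro: Ferraro, 7–6.
Tanaka vs Park: Tanaka, 10–3.
Tanaka–Ruiz: Ruiz 8–5.
Tanaka vs Ferraro: Tanaka wins 9–4.
Park–Ruiz: Ruiz 8–5.
Park–Ferraro: Park 9–4.
Ruiz–Ferraro: Ruiz 8–5.
Each nominee drops at least one matchup (Aoki loses to Ferraro; Tanaka loses to Aoki; Park loses to Aoki; Ruiz loses to Aoki; Ferraro loses to Tanaka); the cycle Aoki > Tanaka > Ferraro > Aoki rules out a Condorcet winner.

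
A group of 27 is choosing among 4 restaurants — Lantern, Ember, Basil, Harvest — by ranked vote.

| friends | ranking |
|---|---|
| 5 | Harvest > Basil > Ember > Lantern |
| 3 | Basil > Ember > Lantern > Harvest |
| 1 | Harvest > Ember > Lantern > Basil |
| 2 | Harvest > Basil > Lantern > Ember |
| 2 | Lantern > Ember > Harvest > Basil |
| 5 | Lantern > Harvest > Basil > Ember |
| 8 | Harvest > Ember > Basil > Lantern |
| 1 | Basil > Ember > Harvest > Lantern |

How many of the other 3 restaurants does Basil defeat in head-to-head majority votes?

Basil against each rival (27 friends):
Basil vs Lantern: Basil preferred on 5+3+2+8+1 = 19 ballots; Basil wins 19–8.
Basil vs Ember: Basil, 16–11.
Basil vs Harvest: Basil is ranked higher on 3+1 = 4 ballots, Harvest on 23. Harvest wins 23–4.
Basil beats Lantern, Ember; loses to Harvest — 2 pairwise wins.

2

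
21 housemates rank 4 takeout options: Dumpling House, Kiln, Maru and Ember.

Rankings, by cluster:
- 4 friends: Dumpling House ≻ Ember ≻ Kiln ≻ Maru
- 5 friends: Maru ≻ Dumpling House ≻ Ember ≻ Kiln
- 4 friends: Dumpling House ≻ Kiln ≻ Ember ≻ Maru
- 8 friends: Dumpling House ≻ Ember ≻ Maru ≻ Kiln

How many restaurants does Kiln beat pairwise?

Kiln against each rival (21 friends):
Kiln vs Dumpling House: Dumpling House, 21–0.
Kiln vs Maru: 8 to 13, Maru.
Kiln vs Ember: 4 to 17, Ember.
Kiln beats no one; loses to Dumpling House, Maru, Ember — 0 pairwise wins.

0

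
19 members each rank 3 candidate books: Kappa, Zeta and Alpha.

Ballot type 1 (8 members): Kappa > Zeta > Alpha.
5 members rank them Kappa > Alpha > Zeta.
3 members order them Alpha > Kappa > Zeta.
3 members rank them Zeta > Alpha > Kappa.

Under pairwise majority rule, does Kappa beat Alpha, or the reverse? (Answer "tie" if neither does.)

Ballots ranking Kappa above Alpha: 8 + 5 = 13.
Ballots ranking Alpha above Kappa: 19 − 13 = 6.
Kappa wins the head-to-head 13–6.

Kappa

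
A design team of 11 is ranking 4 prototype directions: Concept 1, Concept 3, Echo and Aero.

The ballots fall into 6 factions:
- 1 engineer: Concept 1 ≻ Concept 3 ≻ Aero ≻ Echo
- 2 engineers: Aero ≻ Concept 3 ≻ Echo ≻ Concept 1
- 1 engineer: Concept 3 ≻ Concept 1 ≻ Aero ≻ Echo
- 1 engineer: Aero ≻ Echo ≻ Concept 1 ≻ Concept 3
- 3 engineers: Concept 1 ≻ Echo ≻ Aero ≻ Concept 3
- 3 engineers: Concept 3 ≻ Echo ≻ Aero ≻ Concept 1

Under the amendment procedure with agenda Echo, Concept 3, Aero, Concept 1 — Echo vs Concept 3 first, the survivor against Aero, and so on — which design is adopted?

Round 1: Echo vs Concept 3 — 4–7, Concept 3 advances.
Round 2: Concept 3 vs Aero — 5–6, Aero advances.
Round 3: Aero vs Concept 1 — 6–5, Aero advances.
The agenda winner is Aero.

Aero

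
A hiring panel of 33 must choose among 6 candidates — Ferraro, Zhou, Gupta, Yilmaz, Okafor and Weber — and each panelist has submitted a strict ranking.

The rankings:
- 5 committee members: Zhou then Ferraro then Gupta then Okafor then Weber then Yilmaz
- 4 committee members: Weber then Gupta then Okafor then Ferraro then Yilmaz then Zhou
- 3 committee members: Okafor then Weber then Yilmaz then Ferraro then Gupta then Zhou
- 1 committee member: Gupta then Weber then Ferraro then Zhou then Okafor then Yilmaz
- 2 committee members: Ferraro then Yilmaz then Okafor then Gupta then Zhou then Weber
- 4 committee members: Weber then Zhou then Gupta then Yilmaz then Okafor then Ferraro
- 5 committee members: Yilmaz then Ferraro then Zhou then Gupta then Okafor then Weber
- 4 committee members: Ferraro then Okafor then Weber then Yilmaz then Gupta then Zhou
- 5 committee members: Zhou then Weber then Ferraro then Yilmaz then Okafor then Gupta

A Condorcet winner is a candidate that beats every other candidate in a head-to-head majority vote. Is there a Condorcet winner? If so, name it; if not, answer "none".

Pairwise majorities:
Ferraro vs Zhou: 19 to 14, Ferraro.
Ferraro vs Gupta: Ferraro preferred on 5+3+2+5+4+5 = 24 ballots; Ferraro wins 24–9.
Ferraro vs Yilmaz: 5+4+1+2+4+5 = 21 for Ferraro, 12 for Yilmaz — Ferraro by 21–12.
Ferraro vs Okafor: 22 to 11, Ferraro.
Ferraro vs Weber: Ferraro is ranked higher on 5+2+5+4 = 16 ballots, Weber on 17. Weber wins 17–16.
Zhou vs Gupta: 5+4+5+5 = 19 for Zhou, 14 for Gupta — Zhou by 19–14.
Zhou vs Yilmaz: Zhou is ranked higher on 5+1+4+5 = 15 ballots, Yilmaz on 18. Yilmaz wins 18–15.
Zhou vs Okafor: 5+1+4+5+5 = 20 for Zhou, 13 for Okafor — Zhou by 20–13.
Zhou vs Weber: 17 to 16, Zhou.
Gupta vs Yilmaz: 14 to 19, Yilmaz.
Gupta vs Okafor: Gupta preferred on 5+4+1+4+5 = 19 ballots; Gupta wins 19–14.
Gupta vs Weber: 5+1+2+5 = 13 for Gupta, 20 for Weber — Weber by 20–13.
Yilmaz vs Okafor: Yilmaz is ranked higher on 2+4+5+5 = 16 ballots, Okafor on 17. Okafor wins 17–16.
Yilmaz vs Weber: Yilmaz is ranked higher on 2+5 = 7 ballots, Weber on 26. Weber wins 26–7.
Okafor vs Weber: Okafor preferred on 5+3+2+5+4 = 19 ballots; Okafor wins 19–14.
Every candidate loses at least once (Ferraro loses to Weber; Zhou loses to Ferraro; Gupta loses to Ferraro; Yilmaz loses to Ferraro; Okafor loses to Ferraro; Weber loses to Zhou). The majority relation contains the cycle Ferraro beats Zhou beats Weber beats Ferraro, so there is no Condorcet winner.

none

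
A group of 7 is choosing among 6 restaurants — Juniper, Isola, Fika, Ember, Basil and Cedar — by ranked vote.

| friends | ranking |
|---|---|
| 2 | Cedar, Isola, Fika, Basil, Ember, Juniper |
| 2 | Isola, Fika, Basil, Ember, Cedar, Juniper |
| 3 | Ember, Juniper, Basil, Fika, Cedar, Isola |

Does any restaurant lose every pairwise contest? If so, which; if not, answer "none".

Juniper

Head-to-head results (7 friends):
Juniper vs Isola: Isola wins 4–3.
Juniper–Fika: Fika 4–3.
Juniper vs Ember: Juniper is ranked higher on 0 ballots, Ember on 7. Ember wins 7–0.
Juniper vs Basil: Juniper is ranked higher on 3 ballots, Basil on 4. Basil wins 4–3.
Juniper vs Cedar: Juniper is ranked higher on 3 ballots, Cedar on 4. Cedar wins 4–3.
Isola vs Fika: Isola wins 4–3.
Isola vs Ember: Isola, 4–3.
Isola vs Basil: Isola is ranked higher on 2+2 = 4 ballots, Basil on 3. Isola wins 4–3.
Isola vs Cedar: Cedar wins 5–2.
Fika vs Ember: 4 to 3, Fika.
Fika vs Basil: 2+2 = 4 for Fika, 3 for Basil — Fika by 4–3.
Fika vs Cedar: 2+3 = 5 for Fika, 2 for Cedar — Fika by 5–2.
Ember vs Basil: Basil, 4–3.
Ember vs Cedar: Ember wins 5–2.
Basil vs Cedar: Basil preferred on 2+3 = 5 ballots; Basil wins 5–2.
Juniper loses to every other restaurant — it is the Condorcet loser.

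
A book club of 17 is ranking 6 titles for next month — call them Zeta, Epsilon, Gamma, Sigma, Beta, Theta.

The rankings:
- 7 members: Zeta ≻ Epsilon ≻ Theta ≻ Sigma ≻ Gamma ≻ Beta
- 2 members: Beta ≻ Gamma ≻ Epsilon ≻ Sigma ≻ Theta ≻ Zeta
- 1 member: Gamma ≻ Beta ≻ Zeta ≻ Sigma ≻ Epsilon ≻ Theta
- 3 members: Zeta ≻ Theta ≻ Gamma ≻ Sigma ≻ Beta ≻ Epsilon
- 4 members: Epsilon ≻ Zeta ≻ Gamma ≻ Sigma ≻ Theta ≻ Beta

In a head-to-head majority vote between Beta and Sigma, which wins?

Ballots ranking Beta above Sigma: 2 + 1 = 3.
Ballots ranking Sigma above Beta: 17 − 3 = 14.
Sigma wins the head-to-head 14–3.

Sigma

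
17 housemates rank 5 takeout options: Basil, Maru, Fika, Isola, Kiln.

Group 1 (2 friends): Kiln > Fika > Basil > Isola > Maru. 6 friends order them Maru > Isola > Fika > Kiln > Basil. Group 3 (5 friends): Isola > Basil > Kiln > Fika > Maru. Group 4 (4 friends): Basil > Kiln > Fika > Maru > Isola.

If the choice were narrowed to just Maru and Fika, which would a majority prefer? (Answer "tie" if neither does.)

Ballots ranking Maru above Fika: 6.
Ballots ranking Fika above Maru: 17 − 6 = 11.
Fika wins the head-to-head 11–6.

Fika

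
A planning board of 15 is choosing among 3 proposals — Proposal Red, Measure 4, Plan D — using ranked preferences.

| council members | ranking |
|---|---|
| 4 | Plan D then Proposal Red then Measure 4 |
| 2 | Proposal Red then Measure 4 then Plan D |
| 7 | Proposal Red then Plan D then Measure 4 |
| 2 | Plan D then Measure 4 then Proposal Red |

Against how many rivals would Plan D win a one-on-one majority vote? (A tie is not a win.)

1

Plan D against each rival (15 council members):
Plan D vs Proposal Red: Proposal Red, 9–6.
Plan D vs Measure 4: 13 to 2, Plan D.
Plan D beats Measure 4; loses to Proposal Red — 1 pairwise win.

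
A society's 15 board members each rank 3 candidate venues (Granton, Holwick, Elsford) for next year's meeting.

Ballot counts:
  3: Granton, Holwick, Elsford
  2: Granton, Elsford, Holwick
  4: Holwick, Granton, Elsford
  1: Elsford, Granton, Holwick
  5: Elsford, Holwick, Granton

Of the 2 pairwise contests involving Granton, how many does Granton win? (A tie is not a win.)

1

Granton against each rival (15 organisers):
Granton vs Holwick: 6 to 9, Holwick.
Granton vs Elsford: 3+2+4 = 9 for Granton, 6 for Elsford — Granton by 9–6.
Granton beats Elsford; loses to Holwick — 1 pairwise win.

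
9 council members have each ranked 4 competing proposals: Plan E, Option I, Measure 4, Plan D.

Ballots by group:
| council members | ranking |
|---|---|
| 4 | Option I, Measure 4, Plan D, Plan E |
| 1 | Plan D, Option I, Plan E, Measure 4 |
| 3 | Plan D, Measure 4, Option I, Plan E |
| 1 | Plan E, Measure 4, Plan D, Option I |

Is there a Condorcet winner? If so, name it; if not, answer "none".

Head-to-head results (9 council members):
Plan E–Option I: Option I 8–1.
Plan E vs Measure 4: Measure 4 wins 7–2.
Plan E vs Plan D: Plan D, 8–1.
Option I vs Measure 4: Option I wins 5–4.
Option I vs Plan D: Plan D wins 5–4.
Measure 4–Plan D: Measure 4 5–4.
Each option drops at least one matchup (Plan E loses to Option I; Option I loses to Plan D; Measure 4 loses to Option I; Plan D loses to Measure 4); the cycle Option I > Measure 4 > Plan D > Option I rules out a Condorcet winner.

none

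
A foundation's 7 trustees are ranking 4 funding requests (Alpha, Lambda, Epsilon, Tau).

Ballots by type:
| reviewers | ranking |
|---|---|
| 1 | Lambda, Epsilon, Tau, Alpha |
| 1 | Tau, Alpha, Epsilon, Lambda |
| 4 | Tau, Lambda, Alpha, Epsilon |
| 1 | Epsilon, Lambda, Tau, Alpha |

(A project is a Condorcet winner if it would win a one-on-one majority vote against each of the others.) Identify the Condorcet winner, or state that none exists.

Pairwise majorities:
Alpha vs Lambda: Alpha is ranked higher on 1 ballot, Lambda on 6. Lambda wins 6–1.
Alpha vs Epsilon: 1+4 = 5 for Alpha, 2 for Epsilon — Alpha by 5–2.
Alpha vs Tau: 0 to 7, Tau.
Lambda vs Epsilon: Lambda preferred on 1+4 = 5 ballots; Lambda wins 5–2.
Lambda vs Tau: 1+1 = 2 for Lambda, 5 for Tau — Tau by 5–2.
Epsilon vs Tau: Epsilon is ranked higher on 1+1 = 2 ballots, Tau on 5. Tau wins 5–2.
Only Tau has no losses; Tau is the Condorcet winner.

Tau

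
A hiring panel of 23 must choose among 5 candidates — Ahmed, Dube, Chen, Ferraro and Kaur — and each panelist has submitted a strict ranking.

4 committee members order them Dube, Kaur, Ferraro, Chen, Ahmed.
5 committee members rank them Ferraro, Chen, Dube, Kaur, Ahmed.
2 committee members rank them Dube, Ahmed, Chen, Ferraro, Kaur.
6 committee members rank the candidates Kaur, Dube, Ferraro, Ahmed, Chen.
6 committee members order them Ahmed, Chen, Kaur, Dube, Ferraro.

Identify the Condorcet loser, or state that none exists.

Head-to-head results (23 committee members):
Ahmed–Dube: Dube 17–6.
Ahmed vs Chen: Ahmed wins 14–9.
Ahmed vs Ferraro: Ahmed preferred on 2+6 = 8 ballots; Ferraro wins 15–8.
Ahmed vs Kaur: Kaur, 15–8.
Dube vs Chen: Dube, 12–11.
Dube vs Ferraro: Dube wins 18–5.
Dube–Kaur: Kaur 12–11.
Chen vs Ferraro: Ferraro, 15–8.
Chen–Kaur: Chen 13–10.
Ferraro vs Kaur: 5+2 = 7 for Ferraro, 16 for Kaur — Kaur by 16–7.
Each candidate has at least one pairwise win (Ahmed beats Chen; Dube beats Ahmed; Chen beats Kaur; Ferraro beats Ahmed; Kaur beats Ahmed) — no Condorcet loser.

none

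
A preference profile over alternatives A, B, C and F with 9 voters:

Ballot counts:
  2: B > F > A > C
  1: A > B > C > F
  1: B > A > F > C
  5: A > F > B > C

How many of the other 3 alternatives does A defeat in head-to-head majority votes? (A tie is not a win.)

3

A against each rival (9 voters):
A vs B: 1+5 = 6 for A, 3 for B — A by 6–3.
A vs C: 2+1+1+5 = 9 for A, 0 for C — A by 9–0.
A vs F: 1+1+5 = 7 for A, 2 for F — A by 7–2.
A beats B, C, F — 3 pairwise wins.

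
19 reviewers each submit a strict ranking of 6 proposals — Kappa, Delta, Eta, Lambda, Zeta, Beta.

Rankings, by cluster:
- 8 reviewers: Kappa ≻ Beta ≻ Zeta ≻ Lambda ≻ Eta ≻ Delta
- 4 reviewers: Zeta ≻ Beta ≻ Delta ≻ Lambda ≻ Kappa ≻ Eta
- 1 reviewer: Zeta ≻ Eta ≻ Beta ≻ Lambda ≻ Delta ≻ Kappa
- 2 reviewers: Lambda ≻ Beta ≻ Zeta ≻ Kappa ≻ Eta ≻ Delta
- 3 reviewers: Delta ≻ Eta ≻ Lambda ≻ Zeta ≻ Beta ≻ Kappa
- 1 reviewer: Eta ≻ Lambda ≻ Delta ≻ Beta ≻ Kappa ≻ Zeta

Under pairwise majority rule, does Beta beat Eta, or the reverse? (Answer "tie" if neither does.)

Beta

Ballots ranking Beta above Eta: 8 + 4 + 2 = 14.
Ballots ranking Eta above Beta: 19 − 14 = 5.
Beta wins the head-to-head 14–5.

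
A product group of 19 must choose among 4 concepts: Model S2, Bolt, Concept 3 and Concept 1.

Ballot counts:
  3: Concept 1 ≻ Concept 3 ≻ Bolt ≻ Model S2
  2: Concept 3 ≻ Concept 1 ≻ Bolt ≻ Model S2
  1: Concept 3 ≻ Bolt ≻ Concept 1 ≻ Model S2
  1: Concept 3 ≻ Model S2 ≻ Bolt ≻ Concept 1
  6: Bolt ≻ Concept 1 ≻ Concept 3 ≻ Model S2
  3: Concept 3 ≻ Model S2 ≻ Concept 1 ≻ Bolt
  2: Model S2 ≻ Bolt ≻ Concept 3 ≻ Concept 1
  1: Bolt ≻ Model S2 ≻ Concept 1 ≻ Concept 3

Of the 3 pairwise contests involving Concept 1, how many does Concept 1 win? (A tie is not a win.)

2

Concept 1 against each rival (19 engineers):
Concept 1 vs Model S2: 12 to 7, Concept 1.
Concept 1 vs Bolt: Bolt, 11–8.
Concept 1 vs Concept 3: Concept 1 preferred on 3+6+1 = 10 ballots; Concept 1 wins 10–9.
Concept 1 beats Model S2, Concept 3; loses to Bolt — 2 pairwise wins.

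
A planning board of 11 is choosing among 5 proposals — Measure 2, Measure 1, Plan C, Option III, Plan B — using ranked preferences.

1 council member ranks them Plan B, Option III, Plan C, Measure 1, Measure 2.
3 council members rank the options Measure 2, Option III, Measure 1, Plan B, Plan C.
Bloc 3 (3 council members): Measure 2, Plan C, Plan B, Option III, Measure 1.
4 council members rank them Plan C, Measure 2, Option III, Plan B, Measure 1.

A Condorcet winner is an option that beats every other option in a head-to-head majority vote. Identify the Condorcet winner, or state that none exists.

Measure 2

Head-to-head results (11 council members):
Measure 2 vs Measure 1: 10 to 1, Measure 2.
Measure 2 vs Plan C: 3+3 = 6 for Measure 2, 5 for Plan C — Measure 2 by 6–5.
Measure 2 vs Option III: 3+3+4 = 10 for Measure 2, 1 for Option III — Measure 2 by 10–1.
Measure 2 vs Plan B: Measure 2 preferred on 3+3+4 = 10 ballots; Measure 2 wins 10–1.
Measure 1 vs Plan C: 3 for Measure 1, 8 for Plan C — Plan C by 8–3.
Measure 1 vs Option III: 0 for Measure 1, 11 for Option III — Option III by 11–0.
Measure 1 vs Plan B: Measure 1 is ranked higher on 3 ballots, Plan B on 8. Plan B wins 8–3.
Plan C vs Option III: 3+4 = 7 for Plan C, 4 for Option III — Plan C by 7–4.
Plan C vs Plan B: Plan C preferred on 3+4 = 7 ballots; Plan C wins 7–4.
Option III vs Plan B: Option III is ranked higher on 3+4 = 7 ballots, Plan B on 4. Option III wins 7–4.
Measure 2 beats each of Measure 1, Plan C, Option III, Plan B — Measure 2 is the Condorcet winner.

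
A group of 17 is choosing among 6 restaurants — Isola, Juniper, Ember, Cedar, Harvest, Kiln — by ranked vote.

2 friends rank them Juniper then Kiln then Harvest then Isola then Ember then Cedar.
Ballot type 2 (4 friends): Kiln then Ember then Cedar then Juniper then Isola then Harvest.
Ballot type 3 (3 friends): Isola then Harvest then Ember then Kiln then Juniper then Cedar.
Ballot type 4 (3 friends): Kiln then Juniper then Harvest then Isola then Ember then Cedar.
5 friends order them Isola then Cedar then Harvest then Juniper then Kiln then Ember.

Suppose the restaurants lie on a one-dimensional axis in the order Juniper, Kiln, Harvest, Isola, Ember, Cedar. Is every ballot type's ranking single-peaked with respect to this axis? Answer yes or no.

no

Axis positions: Juniper=1, Kiln=2, Harvest=3, Isola=4, Ember=5, Cedar=6.
Ballot type 1 (peak Juniper at position 1): ranking walks positions 1-2-3-4-5-6, expanding outward from the peak — single-peaked.
Ballot type 2: ranking walks positions 2-5-6-1-4-3; Ember is ranked above Harvest even though Harvest lies between Ember and the peak Kiln on the axis — preferences dip and rise again. Not single-peaked.
Ballot type 3 (peak Isola at position 4): ranking walks positions 4-3-5-2-1-6, expanding outward from the peak — single-peaked.
Ballot type 4 (peak Kiln at position 2): ranking walks positions 2-1-3-4-5-6, expanding outward from the peak — single-peaked.
Ballot type 5: ranking walks positions 4-6-3-1-2-5; Cedar is ranked above Ember even though Ember lies between Cedar and the peak Isola on the axis — preferences dip and rise again. Not single-peaked.
Ballot type 2 violates single-peakedness, so the profile is not single-peaked on this axis.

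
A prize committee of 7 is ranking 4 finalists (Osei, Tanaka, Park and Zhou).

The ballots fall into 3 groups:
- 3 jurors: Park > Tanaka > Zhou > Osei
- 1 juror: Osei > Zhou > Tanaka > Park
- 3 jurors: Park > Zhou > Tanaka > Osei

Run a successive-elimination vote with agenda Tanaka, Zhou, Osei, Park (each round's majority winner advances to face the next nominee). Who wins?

Round 1: Tanaka vs Zhou — 3–4, Zhou advances.
Round 2: Zhou vs Osei — 6–1, Zhou advances.
Round 3: Zhou vs Park — 1–6, Park advances.
The agenda winner is Park.

Park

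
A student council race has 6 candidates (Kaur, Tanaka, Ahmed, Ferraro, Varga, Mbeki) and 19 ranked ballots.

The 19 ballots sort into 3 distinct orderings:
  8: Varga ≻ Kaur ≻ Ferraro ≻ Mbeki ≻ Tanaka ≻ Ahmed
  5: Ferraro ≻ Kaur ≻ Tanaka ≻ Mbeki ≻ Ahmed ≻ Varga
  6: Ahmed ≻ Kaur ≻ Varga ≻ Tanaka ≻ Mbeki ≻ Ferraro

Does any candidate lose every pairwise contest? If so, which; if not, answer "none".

Head-to-head results (19 voters):
Kaur vs Tanaka: Kaur, 19–0.
Kaur vs Ahmed: Kaur, 13–6.
Kaur vs Ferraro: 8+6 = 14 for Kaur, 5 for Ferraro — Kaur by 14–5.
Kaur vs Varga: Kaur wins 11–8.
Kaur vs Mbeki: Kaur is ranked higher on 8+5+6 = 19 ballots, Mbeki on 0. Kaur wins 19–0.
Tanaka vs Ahmed: Tanaka wins 13–6.
Tanaka–Ferraro: Ferraro 13–6.
Tanaka–Varga: Varga 14–5.
Tanaka vs Mbeki: Tanaka preferred on 5+6 = 11 ballots; Tanaka wins 11–8.
Ahmed vs Ferraro: 6 for Ahmed, 13 for Ferraro — Ferraro by 13–6.
Ahmed vs Varga: Ahmed preferred on 5+6 = 11 ballots; Ahmed wins 11–8.
Ahmed vs Mbeki: 6 for Ahmed, 13 for Mbeki — Mbeki by 13–6.
Ferraro vs Varga: Ferraro preferred on 5 ballots; Varga wins 14–5.
Ferraro vs Mbeki: Ferraro wins 13–6.
Varga vs Mbeki: Varga wins 14–5.
No candidate is winless: Kaur beats Tanaka; Tanaka beats Ahmed; Ahmed beats Varga; Ferraro beats Tanaka; Varga beats Tanaka; Mbeki beats Ahmed. There is no Condorcet loser.

none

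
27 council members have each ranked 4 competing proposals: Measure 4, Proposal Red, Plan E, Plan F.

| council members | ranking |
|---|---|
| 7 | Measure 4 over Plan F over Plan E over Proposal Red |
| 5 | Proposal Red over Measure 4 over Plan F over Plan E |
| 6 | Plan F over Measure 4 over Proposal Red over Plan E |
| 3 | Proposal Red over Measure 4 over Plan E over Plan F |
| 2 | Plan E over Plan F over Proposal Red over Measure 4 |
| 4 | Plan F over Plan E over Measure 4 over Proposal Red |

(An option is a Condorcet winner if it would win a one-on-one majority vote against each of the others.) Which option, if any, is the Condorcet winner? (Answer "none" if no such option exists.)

Measure 4

Head-to-head results (27 council members):
Measure 4 vs Proposal Red: 17 to 10, Measure 4.
Measure 4–Plan E: Measure 4 21–6.
Measure 4 vs Plan F: Measure 4 preferred on 7+5+3 = 15 ballots; Measure 4 wins 15–12.
Proposal Red vs Plan E: Proposal Red wins 14–13.
Proposal Red vs Plan F: Plan F wins 19–8.
Plan E vs Plan F: Plan F wins 22–5.
Measure 4 defeats every rival head-to-head and is the Condorcet winner.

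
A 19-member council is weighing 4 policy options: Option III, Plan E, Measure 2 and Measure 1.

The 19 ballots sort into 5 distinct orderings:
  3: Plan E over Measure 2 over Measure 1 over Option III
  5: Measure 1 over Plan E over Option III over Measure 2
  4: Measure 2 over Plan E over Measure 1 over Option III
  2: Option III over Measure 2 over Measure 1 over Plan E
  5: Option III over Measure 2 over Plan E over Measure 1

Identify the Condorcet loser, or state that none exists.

none

Pairwise majorities:
Option III vs Plan E: Plan E, 12–7.
Option III vs Measure 2: 12 to 7, Option III.
Option III vs Measure 1: Option III is ranked higher on 2+5 = 7 ballots, Measure 1 on 12. Measure 1 wins 12–7.
Plan E vs Measure 2: Measure 2, 11–8.
Plan E vs Measure 1: Plan E, 12–7.
Measure 2 vs Measure 1: Measure 2 is ranked higher on 3+4+2+5 = 14 ballots, Measure 1 on 5. Measure 2 wins 14–5.
Every option wins at least one matchup (Option III beats Measure 2; Plan E beats Option III; Measure 2 beats Plan E; Measure 1 beats Option III), so there is no Condorcet loser.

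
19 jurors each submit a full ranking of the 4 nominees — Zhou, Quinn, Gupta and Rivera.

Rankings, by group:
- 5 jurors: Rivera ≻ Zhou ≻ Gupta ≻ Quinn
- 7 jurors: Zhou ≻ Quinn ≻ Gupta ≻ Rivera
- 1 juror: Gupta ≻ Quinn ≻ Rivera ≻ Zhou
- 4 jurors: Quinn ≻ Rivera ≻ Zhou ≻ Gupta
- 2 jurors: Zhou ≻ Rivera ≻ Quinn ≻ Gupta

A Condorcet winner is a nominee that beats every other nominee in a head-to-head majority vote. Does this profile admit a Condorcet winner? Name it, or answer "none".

Pairwise majorities:
Zhou–Quinn: Zhou 14–5.
Zhou vs Gupta: Zhou, 18–1.
Zhou vs Rivera: Rivera wins 10–9.
Quinn vs Gupta: Quinn, 13–6.
Quinn vs Rivera: Quinn, 12–7.
Gupta–Rivera: Rivera 11–8.
No nominee is unbeaten: Zhou loses to Rivera; Quinn loses to Zhou; Gupta loses to Zhou; Rivera loses to Quinn. In particular Zhou beats Quinn beats Rivera beats Zhou is a majority cycle — no Condorcet winner exists.

none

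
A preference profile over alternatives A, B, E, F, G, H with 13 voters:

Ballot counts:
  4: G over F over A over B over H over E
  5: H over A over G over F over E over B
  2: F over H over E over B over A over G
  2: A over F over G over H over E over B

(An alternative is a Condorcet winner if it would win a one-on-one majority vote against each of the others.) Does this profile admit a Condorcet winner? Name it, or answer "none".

none

Pairwise majorities:
A vs B: A wins 11–2.
A vs E: A, 11–2.
A vs F: A preferred on 5+2 = 7 ballots; A wins 7–6.
A–G: A 9–4.
A vs H: A is ranked higher on 4+2 = 6 ballots, H on 7. H wins 7–6.
B vs E: B preferred on 4 ballots; E wins 9–4.
B vs F: 0 to 13, F.
B vs G: 2 for B, 11 for G — G by 11–2.
B vs H: 4 to 9, H.
E vs F: F wins 13–0.
E vs G: E is ranked higher on 2 ballots, G on 11. G wins 11–2.
E–H: H 13–0.
F vs G: F preferred on 2+2 = 4 ballots; G wins 9–4.
F vs H: F, 8–5.
G–H: H 7–6.
Each alternative drops at least one matchup (A loses to H; B loses to A; E loses to A; F loses to A; G loses to A; H loses to F); the cycle A → F → H → A rules out a Condorcet winner.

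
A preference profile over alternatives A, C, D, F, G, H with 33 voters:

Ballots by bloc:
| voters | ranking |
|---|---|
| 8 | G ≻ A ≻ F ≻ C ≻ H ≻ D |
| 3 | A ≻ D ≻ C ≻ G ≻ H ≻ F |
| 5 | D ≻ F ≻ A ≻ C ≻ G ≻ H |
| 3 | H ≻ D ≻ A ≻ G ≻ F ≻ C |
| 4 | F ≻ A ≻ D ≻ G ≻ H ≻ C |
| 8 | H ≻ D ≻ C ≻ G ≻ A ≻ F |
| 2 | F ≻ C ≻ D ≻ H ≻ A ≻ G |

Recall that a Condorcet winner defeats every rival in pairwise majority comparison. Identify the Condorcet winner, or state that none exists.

none

Pairwise majorities:
A vs C: A wins 23–10.
A vs D: D wins 18–15.
A vs F: A wins 22–11.
A vs G: A, 17–16.
A vs H: A, 20–13.
C vs D: D, 23–10.
C vs F: F wins 22–11.
C vs G: C, 18–15.
C vs H: C, 18–15.
D–F: D 19–14.
D vs G: D wins 25–8.
D vs H: H, 19–14.
F vs G: G, 22–11.
F vs H: F wins 19–14.
G vs H: G wins 20–13.
Each alternative drops at least one matchup (A loses to D; C loses to A; D loses to H; F loses to A; G loses to A; H loses to A); the cycle A > H > D > A rules out a Condorcet winner.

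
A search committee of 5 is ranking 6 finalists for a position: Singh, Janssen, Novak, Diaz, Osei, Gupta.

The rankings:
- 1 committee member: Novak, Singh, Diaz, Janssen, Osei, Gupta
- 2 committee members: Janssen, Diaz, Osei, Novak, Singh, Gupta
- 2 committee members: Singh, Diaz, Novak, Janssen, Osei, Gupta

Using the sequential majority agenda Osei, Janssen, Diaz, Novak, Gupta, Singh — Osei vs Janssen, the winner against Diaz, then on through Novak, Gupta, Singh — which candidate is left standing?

Round 1: Osei vs Janssen — 0–5, Janssen advances.
Round 2: Janssen vs Diaz — 2–3, Diaz advances.
Round 3: Diaz vs Novak — 4–1, Diaz advances.
Round 4: Diaz vs Gupta — 5–0, Diaz advances.
Round 5: Diaz vs Singh — 2–3, Singh advances.
The agenda winner is Singh.

Singh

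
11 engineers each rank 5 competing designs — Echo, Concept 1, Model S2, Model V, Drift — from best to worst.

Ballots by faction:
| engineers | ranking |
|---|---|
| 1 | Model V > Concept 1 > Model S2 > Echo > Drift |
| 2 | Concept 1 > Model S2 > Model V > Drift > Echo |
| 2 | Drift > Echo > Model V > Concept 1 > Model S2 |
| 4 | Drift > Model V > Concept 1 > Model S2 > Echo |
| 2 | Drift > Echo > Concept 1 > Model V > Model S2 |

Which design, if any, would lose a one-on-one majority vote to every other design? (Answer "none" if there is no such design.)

Echo

Head-to-head results (11 engineers):
Echo vs Concept 1: Concept 1, 7–4.
Echo–Model S2: Model S2 7–4.
Echo vs Model V: Model V wins 7–4.
Echo vs Drift: Drift, 10–1.
Concept 1 vs Model S2: 1+2+2+4+2 = 11 for Concept 1, 0 for Model S2 — Concept 1 by 11–0.
Concept 1 vs Model V: Concept 1 is ranked higher on 2+2 = 4 ballots, Model V on 7. Model V wins 7–4.
Concept 1–Drift: Drift 8–3.
Model S2 vs Model V: Model V, 9–2.
Model S2 vs Drift: Model S2 preferred on 1+2 = 3 ballots; Drift wins 8–3.
Model V–Drift: Drift 8–3.
Only Echo has no wins; Echo is the Condorcet loser.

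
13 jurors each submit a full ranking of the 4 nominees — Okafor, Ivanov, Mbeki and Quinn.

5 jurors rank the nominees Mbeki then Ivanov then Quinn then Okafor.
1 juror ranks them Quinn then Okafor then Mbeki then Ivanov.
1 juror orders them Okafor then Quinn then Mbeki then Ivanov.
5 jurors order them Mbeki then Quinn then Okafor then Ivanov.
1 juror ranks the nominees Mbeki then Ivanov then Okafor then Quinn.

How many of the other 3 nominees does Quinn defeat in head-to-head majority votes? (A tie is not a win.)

Quinn against each rival (13 jurors):
Quinn vs Okafor: Quinn wins 11–2.
Quinn vs Ivanov: 7 to 6, Quinn.
Quinn vs Mbeki: Quinn preferred on 1+1 = 2 ballots; Mbeki wins 11–2.
Quinn beats Okafor, Ivanov; loses to Mbeki — 2 pairwise wins.

2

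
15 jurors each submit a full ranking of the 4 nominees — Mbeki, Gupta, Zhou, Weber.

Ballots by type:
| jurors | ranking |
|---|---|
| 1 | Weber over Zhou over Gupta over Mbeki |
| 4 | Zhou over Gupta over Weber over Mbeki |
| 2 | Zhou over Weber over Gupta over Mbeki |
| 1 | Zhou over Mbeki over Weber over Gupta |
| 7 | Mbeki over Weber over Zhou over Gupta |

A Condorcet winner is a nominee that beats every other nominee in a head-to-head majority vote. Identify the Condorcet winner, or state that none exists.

Pairwise majorities:
Mbeki vs Gupta: Mbeki is ranked higher on 1+7 = 8 ballots, Gupta on 7. Mbeki wins 8–7.
Mbeki vs Zhou: Mbeki preferred on 7 ballots; Zhou wins 8–7.
Mbeki vs Weber: Mbeki is ranked higher on 1+7 = 8 ballots, Weber on 7. Mbeki wins 8–7.
Gupta vs Zhou: Gupta is ranked higher on 0 ballots, Zhou on 15. Zhou wins 15–0.
Gupta vs Weber: 4 for Gupta, 11 for Weber — Weber by 11–4.
Zhou vs Weber: 7 to 8, Weber.
Every nominee loses at least once (Mbeki loses to Zhou; Gupta loses to Mbeki; Zhou loses to Weber; Weber loses to Mbeki). The majority relation contains the cycle Mbeki beats Weber beats Zhou beats Mbeki, so there is no Condorcet winner.

none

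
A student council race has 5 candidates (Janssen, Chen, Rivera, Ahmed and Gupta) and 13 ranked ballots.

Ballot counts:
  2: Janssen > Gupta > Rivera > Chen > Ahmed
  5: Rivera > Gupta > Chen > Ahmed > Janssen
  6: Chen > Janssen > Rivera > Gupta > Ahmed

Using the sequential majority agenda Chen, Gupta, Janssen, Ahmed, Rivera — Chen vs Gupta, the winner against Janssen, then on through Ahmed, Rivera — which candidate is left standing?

Round 1: Chen vs Gupta — 6–7, Gupta advances.
Round 2: Gupta vs Janssen — 5–8, Janssen advances.
Round 3: Janssen vs Ahmed — 8–5, Janssen advances.
Round 4: Janssen vs Rivera — 8–5, Janssen advances.
Janssen survives the agenda.

Janssen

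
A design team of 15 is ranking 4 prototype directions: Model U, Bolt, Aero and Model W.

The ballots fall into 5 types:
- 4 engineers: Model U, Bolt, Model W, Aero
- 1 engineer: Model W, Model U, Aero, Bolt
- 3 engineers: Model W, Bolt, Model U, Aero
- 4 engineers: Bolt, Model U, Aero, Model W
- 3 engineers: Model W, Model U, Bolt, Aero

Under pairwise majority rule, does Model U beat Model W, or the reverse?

Ballots ranking Model U above Model W: 4 + 4 = 8.
Ballots ranking Model W above Model U: 15 − 8 = 7.
Model U wins the head-to-head 8–7.

Model U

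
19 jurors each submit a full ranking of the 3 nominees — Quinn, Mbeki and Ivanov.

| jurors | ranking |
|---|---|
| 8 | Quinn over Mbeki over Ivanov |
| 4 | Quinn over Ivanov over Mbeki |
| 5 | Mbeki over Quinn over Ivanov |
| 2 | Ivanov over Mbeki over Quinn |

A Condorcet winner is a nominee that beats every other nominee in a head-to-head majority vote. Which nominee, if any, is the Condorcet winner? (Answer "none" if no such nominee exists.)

Check each pair by majority over 19 ballots:
Quinn vs Mbeki: Quinn is ranked higher on 8+4 = 12 ballots, Mbeki on 7. Quinn wins 12–7.
Quinn vs Ivanov: 17 to 2, Quinn.
Mbeki vs Ivanov: 8+5 = 13 for Mbeki, 6 for Ivanov — Mbeki by 13–6.
Quinn beats each of Mbeki, Ivanov — Quinn is the Condorcet winner.

Quinn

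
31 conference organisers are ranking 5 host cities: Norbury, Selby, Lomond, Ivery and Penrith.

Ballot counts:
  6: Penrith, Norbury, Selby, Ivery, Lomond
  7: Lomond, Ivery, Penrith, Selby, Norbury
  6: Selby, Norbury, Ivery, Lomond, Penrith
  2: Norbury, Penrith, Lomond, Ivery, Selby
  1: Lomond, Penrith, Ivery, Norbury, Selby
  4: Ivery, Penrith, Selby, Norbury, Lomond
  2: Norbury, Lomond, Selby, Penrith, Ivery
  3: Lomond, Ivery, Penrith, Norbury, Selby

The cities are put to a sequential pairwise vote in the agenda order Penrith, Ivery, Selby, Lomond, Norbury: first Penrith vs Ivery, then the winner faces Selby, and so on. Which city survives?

Norbury

Round 1: Penrith vs Ivery — 11–20, Ivery advances.
Round 2: Ivery vs Selby — 17–14, Ivery advances.
Round 3: Ivery vs Lomond — 16–15, Ivery advances.
Round 4: Ivery vs Norbury — 15–16, Norbury advances.
The agenda winner is Norbury.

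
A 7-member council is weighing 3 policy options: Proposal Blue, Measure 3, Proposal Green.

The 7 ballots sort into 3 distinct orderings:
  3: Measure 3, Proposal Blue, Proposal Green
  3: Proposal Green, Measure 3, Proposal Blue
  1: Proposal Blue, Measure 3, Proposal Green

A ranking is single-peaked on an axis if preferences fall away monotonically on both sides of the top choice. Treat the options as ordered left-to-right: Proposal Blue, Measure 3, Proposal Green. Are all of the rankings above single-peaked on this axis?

Axis positions: Proposal Blue=1, Measure 3=2, Proposal Green=3.
Group 1 (peak Measure 3 at position 2): ranking walks positions 2-1-3, expanding outward from the peak — single-peaked.
Group 2 (peak Proposal Green at position 3): ranking walks positions 3-2-1, expanding outward from the peak — single-peaked.
Group 3 (peak Proposal Blue at position 1): ranking walks positions 1-2-3, expanding outward from the peak — single-peaked.
Every ranking is single-peaked on this axis.

yes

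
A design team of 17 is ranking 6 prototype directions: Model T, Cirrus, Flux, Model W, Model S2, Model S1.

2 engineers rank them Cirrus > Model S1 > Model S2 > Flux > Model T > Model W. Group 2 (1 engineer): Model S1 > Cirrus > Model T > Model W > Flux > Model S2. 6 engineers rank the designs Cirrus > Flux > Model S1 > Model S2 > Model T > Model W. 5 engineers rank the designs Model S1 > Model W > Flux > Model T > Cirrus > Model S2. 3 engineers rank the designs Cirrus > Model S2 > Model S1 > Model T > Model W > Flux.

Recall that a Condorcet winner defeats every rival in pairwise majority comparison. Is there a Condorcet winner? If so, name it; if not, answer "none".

Check each pair by majority over 17 ballots:
Model T vs Cirrus: Cirrus wins 12–5.
Model T vs Flux: Flux wins 13–4.
Model T–Model W: Model T 12–5.
Model T–Model S2: Model S2 11–6.
Model T vs Model S1: Model S1 wins 17–0.
Cirrus vs Flux: Cirrus, 12–5.
Cirrus vs Model W: Cirrus wins 12–5.
Cirrus vs Model S2: Cirrus wins 17–0.
Cirrus vs Model S1: Cirrus wins 11–6.
Flux vs Model W: Model W wins 9–8.
Flux–Model S2: Flux 12–5.
Flux vs Model S1: Model S1, 11–6.
Model W–Model S2: Model S2 11–6.
Model W vs Model S1: Model S1, 17–0.
Model S2–Model S1: Model S1 14–3.
Cirrus wins every pairwise contest, so Cirrus is the Condorcet winner.

Cirrus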